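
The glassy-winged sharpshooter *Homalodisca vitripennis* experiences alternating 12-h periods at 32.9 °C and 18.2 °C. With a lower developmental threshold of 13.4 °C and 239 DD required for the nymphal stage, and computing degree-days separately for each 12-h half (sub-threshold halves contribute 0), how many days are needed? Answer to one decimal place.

19.7 days

Day half: max(0, 32.9 − 13.4) × 0.5 = 19.5 × 0.5 = 9.75 DD.
Night half: max(0, 18.2 − 13.4) × 0.5 = 4.8 × 0.5 = 2.40 DD.
Per 24 h: 12.15 DD/day.
Duration = 239 / 12.15 = 19.671 ≈ 19.7 days.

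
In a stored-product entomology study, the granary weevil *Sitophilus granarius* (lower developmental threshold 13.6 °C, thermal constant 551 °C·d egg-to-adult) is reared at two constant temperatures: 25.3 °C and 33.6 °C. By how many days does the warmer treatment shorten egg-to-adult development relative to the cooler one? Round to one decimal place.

At 25.3 °C: 551 / (25.3 − 13.6) = 551 / 11.7 = 47.094 d.
At 33.6 °C: 551 / (33.6 − 13.6) = 551 / 20.0 = 27.550 d.
Difference = |47.094 − 27.550| = 19.544 ≈ 19.5 days.

19.5 days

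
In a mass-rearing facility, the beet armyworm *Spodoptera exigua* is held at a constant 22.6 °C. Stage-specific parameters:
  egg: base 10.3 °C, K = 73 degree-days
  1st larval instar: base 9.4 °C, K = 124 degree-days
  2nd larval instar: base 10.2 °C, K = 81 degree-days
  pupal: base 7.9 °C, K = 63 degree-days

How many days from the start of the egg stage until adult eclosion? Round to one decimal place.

egg: 73 / (22.6 − 10.3) = 73 / 12.3 = 5.935 d.
1st larval instar: 124 / (22.6 − 9.4) = 124 / 13.2 = 9.394 d.
2nd larval instar: 81 / (22.6 − 10.2) = 81 / 12.4 = 6.532 d.
pupal: 63 / (22.6 − 7.9) = 63 / 14.7 = 4.286 d.
Sum = 26.147 ≈ 26.1 days.

26.1 days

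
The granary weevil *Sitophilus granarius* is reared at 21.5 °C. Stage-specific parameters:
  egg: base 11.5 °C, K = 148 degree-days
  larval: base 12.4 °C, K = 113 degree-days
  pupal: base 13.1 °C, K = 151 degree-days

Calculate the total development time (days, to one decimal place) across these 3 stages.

45.2 days

egg: 148 / (21.5 − 11.5) = 148 / 10.0 = 14.800 d.
larval: 113 / (21.5 − 12.4) = 113 / 9.1 = 12.418 d.
pupal: 151 / (21.5 − 13.1) = 151 / 8.4 = 17.976 d.
Sum = 45.194 ≈ 45.2 days.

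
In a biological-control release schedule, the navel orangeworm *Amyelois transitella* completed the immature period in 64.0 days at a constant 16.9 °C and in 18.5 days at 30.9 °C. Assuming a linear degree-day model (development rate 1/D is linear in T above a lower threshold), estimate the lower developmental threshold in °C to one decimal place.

11.2 °C

Equal thermal constants: D₁(T₁ − T_b) = D₂(T₂ − T_b).
64.0·(16.9 − T_b) = 18.5·(30.9 − T_b)
T_b = (64.0·16.9 − 18.5·30.9) / (64.0 − 18.5) = 509.95 / 45.5 = 11.208 °C ≈ 11.2 °C.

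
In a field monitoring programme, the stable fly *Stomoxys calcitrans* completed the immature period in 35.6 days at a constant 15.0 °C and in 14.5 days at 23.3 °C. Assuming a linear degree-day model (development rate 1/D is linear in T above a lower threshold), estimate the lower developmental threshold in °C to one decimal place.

9.3 °C

Under the model K = D·(T − T_b), so D₁·(T₁ − T_b) = D₂·(T₂ − T_b).
35.6·(15.0 − T_b) = 14.5·(23.3 − T_b)
T_b = (35.6·15.0 − 14.5·23.3) / (35.6 − 14.5) = 196.15 / 21.1 = 9.296 °C ≈ 9.3 °C.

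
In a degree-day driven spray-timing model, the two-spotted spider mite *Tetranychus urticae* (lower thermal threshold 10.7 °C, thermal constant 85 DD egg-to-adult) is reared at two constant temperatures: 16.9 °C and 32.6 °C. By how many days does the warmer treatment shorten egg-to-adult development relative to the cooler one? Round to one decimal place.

9.8 days

At 16.9 °C: 85 / (16.9 − 10.7) = 85 / 6.2 = 13.710 d.
At 32.6 °C: 85 / (32.6 − 10.7) = 85 / 21.9 = 3.881 d.
Difference = |13.710 − 3.881| = 9.828 ≈ 9.8 days.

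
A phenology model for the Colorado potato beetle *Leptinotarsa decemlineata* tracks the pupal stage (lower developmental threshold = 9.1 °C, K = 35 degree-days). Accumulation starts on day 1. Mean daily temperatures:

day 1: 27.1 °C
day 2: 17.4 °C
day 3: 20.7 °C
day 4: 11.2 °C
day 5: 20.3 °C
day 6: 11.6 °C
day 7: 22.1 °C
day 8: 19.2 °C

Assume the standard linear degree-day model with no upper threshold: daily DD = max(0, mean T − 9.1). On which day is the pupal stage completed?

Daily DD above 9.1 °C: 18.0, 8.3, 11.6, 2.1, 11.2, 2.5, 13.0, 10.1.
Cumulative: 18.0, 26.3, 37.9, 40.0, 51.2, 53.7, 66.7, 76.8.
The total first reaches 35 DD on day 3.

day 3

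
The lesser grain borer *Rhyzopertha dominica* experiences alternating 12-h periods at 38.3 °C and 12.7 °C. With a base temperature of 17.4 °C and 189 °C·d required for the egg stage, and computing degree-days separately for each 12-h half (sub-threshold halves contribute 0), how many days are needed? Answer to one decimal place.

Day half: max(0, 38.3 − 17.4) × 0.5 = 20.9 × 0.5 = 10.45 DD.
Night half: max(0, 12.7 − 17.4) × 0.5 = 0.0 × 0.5 = 0.00 DD.
Per 24 h: 10.45 DD/day.
Duration = 189 / 10.45 = 18.086 ≈ 18.1 days.

18.1 days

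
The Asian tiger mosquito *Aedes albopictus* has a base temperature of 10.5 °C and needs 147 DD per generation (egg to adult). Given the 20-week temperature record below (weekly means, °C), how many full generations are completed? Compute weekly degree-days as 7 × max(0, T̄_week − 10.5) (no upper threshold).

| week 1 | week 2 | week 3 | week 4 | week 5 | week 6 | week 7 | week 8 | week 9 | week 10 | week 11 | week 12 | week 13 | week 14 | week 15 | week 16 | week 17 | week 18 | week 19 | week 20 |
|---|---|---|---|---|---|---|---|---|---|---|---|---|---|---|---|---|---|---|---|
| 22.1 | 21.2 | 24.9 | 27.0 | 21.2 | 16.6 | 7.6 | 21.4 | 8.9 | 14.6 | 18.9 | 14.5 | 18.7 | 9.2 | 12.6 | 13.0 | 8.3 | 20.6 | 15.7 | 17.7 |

Weekly DD (7 × max(0, T̄ − 10.5)): 81.2, 74.9, 100.8, 115.5, 74.9, 42.7, 0.0, 76.3, 0.0, 28.7, 58.8, 28.0, 57.4, 0.0, 14.7, 17.5, 0.0, 70.7, 36.4, 50.4.
Season total = 928.9 DD.
Complete generations = ⌊928.9 / 147⌋ = 6.

6 generations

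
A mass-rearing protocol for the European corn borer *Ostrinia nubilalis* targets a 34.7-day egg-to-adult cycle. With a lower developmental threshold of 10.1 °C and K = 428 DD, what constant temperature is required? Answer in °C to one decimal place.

22.4 °C

Required daily accumulation = 428 / 34.7 = 12.334 DD/day.
T = T_base + 12.334 = 10.1 + 12.334 = 22.434 ≈ 22.4 °C.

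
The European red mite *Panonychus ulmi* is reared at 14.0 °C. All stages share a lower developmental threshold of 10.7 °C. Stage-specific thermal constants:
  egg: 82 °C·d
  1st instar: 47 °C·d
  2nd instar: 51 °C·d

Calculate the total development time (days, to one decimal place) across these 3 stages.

Daily accumulation at 14.0 °C = 14.0 − 10.7 = 3.3 DD/day.
Total K = 82 + 47 + 51 = 180 DD.
Total duration = 180 / 3.3 = 54.545 ≈ 54.5 days.

54.5 days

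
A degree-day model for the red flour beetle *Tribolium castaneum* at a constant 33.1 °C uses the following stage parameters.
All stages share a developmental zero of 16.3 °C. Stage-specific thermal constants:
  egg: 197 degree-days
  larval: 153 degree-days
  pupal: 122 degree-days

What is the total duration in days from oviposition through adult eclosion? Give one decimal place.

Daily accumulation at 33.1 °C = 33.1 − 16.3 = 16.8 DD/day.
Total K = 197 + 153 + 122 = 472 DD.
Total duration = 472 / 16.8 = 28.095 ≈ 28.1 days.

28.1 days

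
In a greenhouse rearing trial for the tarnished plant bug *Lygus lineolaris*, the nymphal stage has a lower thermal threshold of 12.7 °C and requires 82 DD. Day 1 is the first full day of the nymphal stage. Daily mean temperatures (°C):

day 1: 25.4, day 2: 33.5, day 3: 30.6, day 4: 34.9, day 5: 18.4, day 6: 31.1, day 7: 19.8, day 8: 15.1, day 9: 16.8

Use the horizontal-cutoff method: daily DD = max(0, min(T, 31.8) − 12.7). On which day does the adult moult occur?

day 6

Daily DD above 12.7 °C (capped at 19.1): 12.7, 19.1, 17.9, 19.1, 5.7, 18.4, 7.1, 2.4, 4.1.
Cumulative: 12.7, 31.8, 49.7, 68.8, 74.5, 92.9, 100.0, 102.4, 106.5.
The total first reaches 82 DD on day 6.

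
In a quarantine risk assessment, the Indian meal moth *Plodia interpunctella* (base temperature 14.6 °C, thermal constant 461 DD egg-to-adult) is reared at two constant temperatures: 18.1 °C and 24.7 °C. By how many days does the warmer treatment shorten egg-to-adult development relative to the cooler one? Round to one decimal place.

86.1 days

At 18.1 °C: 461 / (18.1 − 14.6) = 461 / 3.5 = 131.714 d.
At 24.7 °C: 461 / (24.7 − 14.6) = 461 / 10.1 = 45.644 d.
Difference = |131.714 − 45.644| = 86.071 ≈ 86.1 days.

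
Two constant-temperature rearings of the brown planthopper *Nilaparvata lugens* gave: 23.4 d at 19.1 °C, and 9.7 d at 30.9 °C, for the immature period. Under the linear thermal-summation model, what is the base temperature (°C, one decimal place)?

10.7 °C

Linear rate model ⇒ the product D·(T − T_b) is constant across temperatures.
23.4·(19.1 − T_b) = 9.7·(30.9 − T_b)
T_b = (23.4·19.1 − 9.7·30.9) / (23.4 − 9.7) = 147.21 / 13.7 = 10.745 °C ≈ 10.7 °C.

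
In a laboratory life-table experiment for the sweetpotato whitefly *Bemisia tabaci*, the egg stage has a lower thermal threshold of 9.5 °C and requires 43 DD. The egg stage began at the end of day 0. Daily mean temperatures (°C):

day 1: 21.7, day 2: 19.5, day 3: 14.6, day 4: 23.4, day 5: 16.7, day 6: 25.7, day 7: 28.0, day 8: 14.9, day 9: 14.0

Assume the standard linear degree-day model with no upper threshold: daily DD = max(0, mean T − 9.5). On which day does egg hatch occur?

day 5

Daily DD above 9.5 °C: 12.2, 10.0, 5.1, 13.9, 7.2, 16.2, 18.5, 5.4, 4.5.
Cumulative: 12.2, 22.2, 27.3, 41.2, 48.4, 64.6, 83.1, 88.5, 93.0.
The total first reaches 43 DD on day 5.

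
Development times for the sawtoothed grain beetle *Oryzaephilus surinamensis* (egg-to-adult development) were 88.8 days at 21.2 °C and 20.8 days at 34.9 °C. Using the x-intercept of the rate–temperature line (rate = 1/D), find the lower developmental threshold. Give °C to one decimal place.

17.0 °C

Under the model K = D·(T − T_b), so D₁·(T₁ − T_b) = D₂·(T₂ − T_b).
88.8·(21.2 − T_b) = 20.8·(34.9 − T_b)
T_b = (88.8·21.2 − 20.8·34.9) / (88.8 − 20.8) = 1156.64 / 68.0 = 17.009 °C ≈ 17.0 °C.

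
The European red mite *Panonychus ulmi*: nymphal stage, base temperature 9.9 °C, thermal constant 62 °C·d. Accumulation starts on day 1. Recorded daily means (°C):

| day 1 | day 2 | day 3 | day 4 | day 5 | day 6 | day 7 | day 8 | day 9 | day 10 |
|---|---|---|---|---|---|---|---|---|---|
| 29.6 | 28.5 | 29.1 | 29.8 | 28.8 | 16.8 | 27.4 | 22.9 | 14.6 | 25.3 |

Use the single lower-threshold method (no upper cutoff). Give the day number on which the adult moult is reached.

day 4

Daily DD above 9.9 °C: 19.7, 18.6, 19.2, 19.9, 18.9, 6.9, 17.5, 13.0, 4.7, 15.4.
Cumulative: 19.7, 38.3, 57.5, 77.4, 96.3, 103.2, 120.7, 133.7, 138.4, 153.8.
The total first reaches 62 DD on day 4.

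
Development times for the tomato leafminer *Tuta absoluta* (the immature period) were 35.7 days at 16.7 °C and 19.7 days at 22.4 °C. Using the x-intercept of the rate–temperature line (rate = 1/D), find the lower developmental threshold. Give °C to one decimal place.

9.7 °C

Under the model K = D·(T − T_b), so D₁·(T₁ − T_b) = D₂·(T₂ − T_b).
35.7·(16.7 − T_b) = 19.7·(22.4 − T_b)
T_b = (35.7·16.7 − 19.7·22.4) / (35.7 − 19.7) = 154.91 / 16.0 = 9.682 °C ≈ 9.7 °C.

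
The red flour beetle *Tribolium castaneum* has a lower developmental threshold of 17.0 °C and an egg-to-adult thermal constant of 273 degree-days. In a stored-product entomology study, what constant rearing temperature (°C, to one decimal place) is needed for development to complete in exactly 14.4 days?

36.0 °C

Required daily accumulation = 273 / 14.4 = 18.958 DD/day.
T = T_base + 18.958 = 17.0 + 18.958 = 35.958 ≈ 36.0 °C.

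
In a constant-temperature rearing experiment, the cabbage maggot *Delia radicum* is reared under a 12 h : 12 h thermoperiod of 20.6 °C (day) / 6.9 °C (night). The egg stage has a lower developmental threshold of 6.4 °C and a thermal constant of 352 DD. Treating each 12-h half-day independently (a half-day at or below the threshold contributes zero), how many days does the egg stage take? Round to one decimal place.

47.9 days

Day half: max(0, 20.6 − 6.4) × 0.5 = 14.2 × 0.5 = 7.10 DD.
Night half: max(0, 6.9 − 6.4) × 0.5 = 0.5 × 0.5 = 0.25 DD.
Per 24 h: 7.35 DD/day.
Duration = 352 / 7.35 = 47.891 ≈ 47.9 days.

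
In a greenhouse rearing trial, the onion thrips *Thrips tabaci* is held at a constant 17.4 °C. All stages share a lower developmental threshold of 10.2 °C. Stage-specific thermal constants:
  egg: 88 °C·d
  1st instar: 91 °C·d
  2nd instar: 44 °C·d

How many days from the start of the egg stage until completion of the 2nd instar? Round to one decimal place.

31.0 days

Daily accumulation at 17.4 °C = 17.4 − 10.2 = 7.2 DD/day.
Total K = 88 + 91 + 44 = 223 DD.
Total duration = 223 / 7.2 = 30.972 ≈ 31.0 days.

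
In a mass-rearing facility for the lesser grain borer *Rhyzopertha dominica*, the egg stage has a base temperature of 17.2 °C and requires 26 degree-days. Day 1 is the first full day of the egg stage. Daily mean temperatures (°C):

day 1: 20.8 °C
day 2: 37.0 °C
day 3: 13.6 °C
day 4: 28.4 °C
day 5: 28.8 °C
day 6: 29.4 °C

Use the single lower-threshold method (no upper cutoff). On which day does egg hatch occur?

day 4

Daily DD above 17.2 °C: 3.6, 19.8, 0.0, 11.2, 11.6, 12.2.
Cumulative: 3.6, 23.4, 23.4, 34.6, 46.2, 58.4.
The total first reaches 26 DD on day 4.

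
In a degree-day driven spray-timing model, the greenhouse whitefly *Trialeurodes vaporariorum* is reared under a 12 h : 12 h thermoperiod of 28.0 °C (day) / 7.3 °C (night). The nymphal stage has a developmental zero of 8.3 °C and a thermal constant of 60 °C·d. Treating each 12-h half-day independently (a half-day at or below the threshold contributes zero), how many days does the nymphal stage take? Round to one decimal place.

6.1 days

Day half: max(0, 28.0 − 8.3) × 0.5 = 19.7 × 0.5 = 9.85 DD.
Night half: max(0, 7.3 − 8.3) × 0.5 = 0.0 × 0.5 = 0.00 DD.
Per 24 h: 9.85 DD/day.
Duration = 60 / 9.85 = 6.091 ≈ 6.1 days.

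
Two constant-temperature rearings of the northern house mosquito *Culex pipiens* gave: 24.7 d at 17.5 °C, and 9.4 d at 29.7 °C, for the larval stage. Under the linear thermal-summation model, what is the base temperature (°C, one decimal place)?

Linear rate model ⇒ the product D·(T − T_b) is constant across temperatures.
24.7·(17.5 − T_b) = 9.4·(29.7 − T_b)
T_b = (24.7·17.5 − 9.4·29.7) / (24.7 − 9.4) = 153.07 / 15.3 = 10.005 °C ≈ 10.0 °C.

10.0 °C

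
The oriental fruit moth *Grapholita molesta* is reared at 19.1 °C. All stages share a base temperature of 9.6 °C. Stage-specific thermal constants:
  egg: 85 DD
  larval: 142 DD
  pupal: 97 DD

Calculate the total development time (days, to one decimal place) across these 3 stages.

Daily accumulation at 19.1 °C = 19.1 − 9.6 = 9.5 DD/day.
Total K = 85 + 142 + 97 = 324 DD.
Total duration = 324 / 9.5 = 34.105 ≈ 34.1 days.

34.1 days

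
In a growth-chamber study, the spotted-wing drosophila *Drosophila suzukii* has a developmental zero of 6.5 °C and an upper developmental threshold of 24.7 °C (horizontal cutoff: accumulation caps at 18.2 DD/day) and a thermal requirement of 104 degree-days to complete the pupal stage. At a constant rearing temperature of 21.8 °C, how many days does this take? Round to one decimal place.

Daily accumulation = 21.8 − 6.5 = 15.3 DD/day.
Duration = 104 / 15.3 = 6.797 ≈ 6.8 days.

6.8 days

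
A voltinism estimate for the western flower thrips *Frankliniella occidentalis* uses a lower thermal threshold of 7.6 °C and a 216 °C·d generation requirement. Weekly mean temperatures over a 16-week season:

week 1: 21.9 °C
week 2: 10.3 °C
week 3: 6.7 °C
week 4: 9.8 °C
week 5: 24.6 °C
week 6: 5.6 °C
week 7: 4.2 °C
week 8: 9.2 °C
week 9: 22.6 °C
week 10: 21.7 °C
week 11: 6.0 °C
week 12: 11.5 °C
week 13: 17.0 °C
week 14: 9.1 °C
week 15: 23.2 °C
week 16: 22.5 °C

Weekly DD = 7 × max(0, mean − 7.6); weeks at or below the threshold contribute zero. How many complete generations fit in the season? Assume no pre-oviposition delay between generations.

Weekly DD (7 × max(0, T̄ − 7.6)): 100.1, 18.9, 0.0, 15.4, 119.0, 0.0, 0.0, 11.2, 105.0, 98.7, 0.0, 27.3, 65.8, 10.5, 109.2, 104.3.
Season total = 785.4 DD.
Complete generations = ⌊785.4 / 216⌋ = 3.

3 generations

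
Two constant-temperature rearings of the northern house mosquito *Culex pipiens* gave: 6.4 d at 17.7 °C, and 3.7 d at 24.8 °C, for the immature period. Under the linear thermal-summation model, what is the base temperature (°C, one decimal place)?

8.0 °C

Under the model K = D·(T − T_b), so D₁·(T₁ − T_b) = D₂·(T₂ − T_b).
6.4·(17.7 − T_b) = 3.7·(24.8 − T_b)
T_b = (6.4·17.7 − 3.7·24.8) / (6.4 − 3.7) = 21.52 / 2.7 = 7.970 °C ≈ 8.0 °C.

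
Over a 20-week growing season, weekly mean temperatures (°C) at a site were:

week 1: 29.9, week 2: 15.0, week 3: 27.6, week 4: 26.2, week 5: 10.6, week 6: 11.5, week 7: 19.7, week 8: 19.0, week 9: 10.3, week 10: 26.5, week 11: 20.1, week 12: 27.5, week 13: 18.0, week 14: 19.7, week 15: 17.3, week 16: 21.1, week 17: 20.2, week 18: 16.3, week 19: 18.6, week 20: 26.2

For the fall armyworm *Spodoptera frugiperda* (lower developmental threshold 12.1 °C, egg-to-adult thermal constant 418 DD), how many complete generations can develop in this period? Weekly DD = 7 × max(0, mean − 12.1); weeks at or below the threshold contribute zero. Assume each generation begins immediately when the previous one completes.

2 generations

Weekly DD (7 × max(0, T̄ − 12.1)): 124.6, 20.3, 108.5, 98.7, 0.0, 0.0, 53.2, 48.3, 0.0, 100.8, 56.0, 107.8, 41.3, 53.2, 36.4, 63.0, 56.7, 29.4, 45.5, 98.7.
Season total = 1142.4 DD.
Complete generations = ⌊1142.4 / 418⌋ = 2.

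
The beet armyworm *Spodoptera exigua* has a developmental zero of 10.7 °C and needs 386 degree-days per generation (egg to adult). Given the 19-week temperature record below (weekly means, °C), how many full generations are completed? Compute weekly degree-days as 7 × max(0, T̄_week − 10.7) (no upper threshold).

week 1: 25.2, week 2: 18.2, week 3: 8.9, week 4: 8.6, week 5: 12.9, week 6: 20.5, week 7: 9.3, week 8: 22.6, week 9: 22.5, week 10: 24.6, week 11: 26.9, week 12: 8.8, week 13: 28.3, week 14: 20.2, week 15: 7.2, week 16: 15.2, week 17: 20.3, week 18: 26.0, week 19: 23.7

Weekly DD (7 × max(0, T̄ − 10.7)): 101.5, 52.5, 0.0, 0.0, 15.4, 68.6, 0.0, 83.3, 82.6, 97.3, 113.4, 0.0, 123.2, 66.5, 0.0, 31.5, 67.2, 107.1, 91.0.
Season total = 1101.1 DD.
Complete generations = ⌊1101.1 / 386⌋ = 2.

2 generations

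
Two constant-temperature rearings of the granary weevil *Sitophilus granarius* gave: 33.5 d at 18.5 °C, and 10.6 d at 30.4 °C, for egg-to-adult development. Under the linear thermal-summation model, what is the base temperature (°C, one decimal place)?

Under the model K = D·(T − T_b), so D₁·(T₁ − T_b) = D₂·(T₂ − T_b).
33.5·(18.5 − T_b) = 10.6·(30.4 − T_b)
T_b = (33.5·18.5 − 10.6·30.4) / (33.5 − 10.6) = 297.51 / 22.9 = 12.992 °C ≈ 13.0 °C.

13.0 °C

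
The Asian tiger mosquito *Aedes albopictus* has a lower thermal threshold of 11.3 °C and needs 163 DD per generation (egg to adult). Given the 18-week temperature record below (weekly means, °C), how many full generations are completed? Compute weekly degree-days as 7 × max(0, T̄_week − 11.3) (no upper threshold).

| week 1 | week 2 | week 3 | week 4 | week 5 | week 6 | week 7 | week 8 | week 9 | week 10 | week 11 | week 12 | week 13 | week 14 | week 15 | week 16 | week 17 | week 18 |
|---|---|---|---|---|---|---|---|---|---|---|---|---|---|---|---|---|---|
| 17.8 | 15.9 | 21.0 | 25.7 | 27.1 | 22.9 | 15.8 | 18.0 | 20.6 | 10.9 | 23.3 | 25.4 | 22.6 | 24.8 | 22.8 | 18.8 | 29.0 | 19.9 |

7 generations

Weekly DD (7 × max(0, T̄ − 11.3)): 45.5, 32.2, 67.9, 100.8, 110.6, 81.2, 31.5, 46.9, 65.1, 0.0, 84.0, 98.7, 79.1, 94.5, 80.5, 52.5, 123.9, 60.2.
Season total = 1255.1 DD.
Complete generations = ⌊1255.1 / 163⌋ = 7.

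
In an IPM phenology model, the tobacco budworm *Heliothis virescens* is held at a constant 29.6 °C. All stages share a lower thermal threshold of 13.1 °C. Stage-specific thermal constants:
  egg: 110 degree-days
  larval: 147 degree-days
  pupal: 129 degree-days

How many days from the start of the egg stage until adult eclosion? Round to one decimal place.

23.4 days

Daily accumulation at 29.6 °C = 29.6 − 13.1 = 16.5 DD/day.
Total K = 110 + 147 + 129 = 386 DD.
Total duration = 386 / 16.5 = 23.394 ≈ 23.4 days.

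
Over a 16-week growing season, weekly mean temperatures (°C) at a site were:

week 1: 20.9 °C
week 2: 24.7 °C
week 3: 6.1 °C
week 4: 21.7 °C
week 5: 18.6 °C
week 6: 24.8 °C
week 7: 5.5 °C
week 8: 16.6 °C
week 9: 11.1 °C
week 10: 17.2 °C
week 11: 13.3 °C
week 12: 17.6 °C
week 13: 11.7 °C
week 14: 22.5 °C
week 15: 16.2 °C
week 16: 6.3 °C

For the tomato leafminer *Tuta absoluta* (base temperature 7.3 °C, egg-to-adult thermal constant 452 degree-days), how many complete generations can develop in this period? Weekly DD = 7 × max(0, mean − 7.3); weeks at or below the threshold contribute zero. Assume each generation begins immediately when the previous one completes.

Weekly DD (7 × max(0, T̄ − 7.3)): 95.2, 121.8, 0.0, 100.8, 79.1, 122.5, 0.0, 65.1, 26.6, 69.3, 42.0, 72.1, 30.8, 106.4, 62.3, 0.0.
Season total = 994.0 DD.
Complete generations = ⌊994.0 / 452⌋ = 2.

2 generations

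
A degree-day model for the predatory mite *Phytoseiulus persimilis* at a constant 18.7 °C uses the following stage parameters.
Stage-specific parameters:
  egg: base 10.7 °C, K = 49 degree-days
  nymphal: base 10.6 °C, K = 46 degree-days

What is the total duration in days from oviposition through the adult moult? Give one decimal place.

11.8 days

egg: 49 / (18.7 − 10.7) = 49 / 8.0 = 6.125 d.
nymphal: 46 / (18.7 − 10.6) = 46 / 8.1 = 5.679 d.
Sum = 11.804 ≈ 11.8 days.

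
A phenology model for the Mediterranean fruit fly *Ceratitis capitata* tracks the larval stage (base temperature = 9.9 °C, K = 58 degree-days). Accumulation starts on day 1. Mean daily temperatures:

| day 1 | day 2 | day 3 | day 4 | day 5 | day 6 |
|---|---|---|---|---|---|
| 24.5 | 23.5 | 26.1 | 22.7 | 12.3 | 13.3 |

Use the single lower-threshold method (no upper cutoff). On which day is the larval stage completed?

day 5

Daily DD above 9.9 °C: 14.6, 13.6, 16.2, 12.8, 2.4, 3.4.
Cumulative: 14.6, 28.2, 44.4, 57.2, 59.6, 63.0.
The total first reaches 58 DD on day 5.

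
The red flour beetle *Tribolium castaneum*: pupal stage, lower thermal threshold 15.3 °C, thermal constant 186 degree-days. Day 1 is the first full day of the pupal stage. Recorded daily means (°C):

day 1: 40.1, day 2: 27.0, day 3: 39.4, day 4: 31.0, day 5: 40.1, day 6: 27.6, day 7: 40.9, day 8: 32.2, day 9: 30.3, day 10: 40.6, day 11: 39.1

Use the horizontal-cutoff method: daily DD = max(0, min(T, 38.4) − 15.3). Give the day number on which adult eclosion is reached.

Daily DD above 15.3 °C (capped at 23.1): 23.1, 11.7, 23.1, 15.7, 23.1, 12.3, 23.1, 16.9, 15.0, 23.1, 23.1.
Cumulative: 23.1, 34.8, 57.9, 73.6, 96.7, 109.0, 132.1, 149.0, 164.0, 187.1, 210.2.
The total first reaches 186 DD on day 10.

day 10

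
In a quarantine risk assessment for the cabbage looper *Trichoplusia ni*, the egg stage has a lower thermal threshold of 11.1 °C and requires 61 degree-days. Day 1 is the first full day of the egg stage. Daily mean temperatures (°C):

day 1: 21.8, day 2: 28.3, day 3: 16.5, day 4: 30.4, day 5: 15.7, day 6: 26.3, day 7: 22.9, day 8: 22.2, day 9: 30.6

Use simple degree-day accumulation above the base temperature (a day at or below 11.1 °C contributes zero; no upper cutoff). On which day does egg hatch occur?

Daily DD above 11.1 °C: 10.7, 17.2, 5.4, 19.3, 4.6, 15.2, 11.8, 11.1, 19.5.
Cumulative: 10.7, 27.9, 33.3, 52.6, 57.2, 72.4, 84.2, 95.3, 114.8.
The total first reaches 61 DD on day 6.

day 6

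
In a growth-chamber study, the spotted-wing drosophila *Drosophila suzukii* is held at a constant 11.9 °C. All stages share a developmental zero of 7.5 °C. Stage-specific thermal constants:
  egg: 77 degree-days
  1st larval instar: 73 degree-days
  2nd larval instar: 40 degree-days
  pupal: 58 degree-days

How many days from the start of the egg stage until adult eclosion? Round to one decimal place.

Daily accumulation at 11.9 °C = 11.9 − 7.5 = 4.4 DD/day.
Total K = 77 + 73 + 40 + 58 = 248 DD.
Total duration = 248 / 4.4 = 56.364 ≈ 56.4 days.

56.4 days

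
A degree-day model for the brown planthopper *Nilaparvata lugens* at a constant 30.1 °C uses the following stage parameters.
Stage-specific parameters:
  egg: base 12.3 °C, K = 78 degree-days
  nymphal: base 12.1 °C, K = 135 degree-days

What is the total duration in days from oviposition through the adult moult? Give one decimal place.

egg: 78 / (30.1 − 12.3) = 78 / 17.8 = 4.382 d.
nymphal: 135 / (30.1 − 12.1) = 135 / 18.0 = 7.500 d.
Sum = 11.882 ≈ 11.9 days.

11.9 days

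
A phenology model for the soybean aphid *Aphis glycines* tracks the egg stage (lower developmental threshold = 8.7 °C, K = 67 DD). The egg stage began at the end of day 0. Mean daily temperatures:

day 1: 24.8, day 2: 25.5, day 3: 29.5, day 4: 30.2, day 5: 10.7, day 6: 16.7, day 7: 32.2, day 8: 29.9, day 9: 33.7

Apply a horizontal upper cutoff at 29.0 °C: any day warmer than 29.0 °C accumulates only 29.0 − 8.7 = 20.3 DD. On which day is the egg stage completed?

day 4

Daily DD above 8.7 °C (capped at 20.3): 16.1, 16.8, 20.3, 20.3, 2.0, 8.0, 20.3, 20.3, 20.3.
Cumulative: 16.1, 32.9, 53.2, 73.5, 75.5, 83.5, 103.8, 124.1, 144.4.
The total first reaches 67 DD on day 4.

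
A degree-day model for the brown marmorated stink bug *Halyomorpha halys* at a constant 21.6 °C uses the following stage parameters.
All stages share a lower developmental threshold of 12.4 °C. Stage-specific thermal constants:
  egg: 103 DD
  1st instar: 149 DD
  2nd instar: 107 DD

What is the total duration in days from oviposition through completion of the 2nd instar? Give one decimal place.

39.0 days

Daily accumulation at 21.6 °C = 21.6 − 12.4 = 9.2 DD/day.
Total K = 103 + 149 + 107 = 359 DD.
Total duration = 359 / 9.2 = 39.022 ≈ 39.0 days.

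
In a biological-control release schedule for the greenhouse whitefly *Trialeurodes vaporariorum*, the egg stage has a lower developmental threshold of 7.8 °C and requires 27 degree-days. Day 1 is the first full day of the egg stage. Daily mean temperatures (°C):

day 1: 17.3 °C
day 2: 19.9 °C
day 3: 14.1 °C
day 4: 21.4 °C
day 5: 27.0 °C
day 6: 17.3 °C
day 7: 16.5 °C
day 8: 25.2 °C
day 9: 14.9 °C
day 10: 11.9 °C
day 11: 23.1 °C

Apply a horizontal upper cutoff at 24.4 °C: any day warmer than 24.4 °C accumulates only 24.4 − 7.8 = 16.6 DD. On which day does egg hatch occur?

day 3

Daily DD above 7.8 °C (capped at 16.6): 9.5, 12.1, 6.3, 13.6, 16.6, 9.5, 8.7, 16.6, 7.1, 4.1, 15.3.
Cumulative: 9.5, 21.6, 27.9, 41.5, 58.1, 67.6, 76.3, 92.9, 100.0, 104.1, 119.4.
The total first reaches 27 DD on day 3.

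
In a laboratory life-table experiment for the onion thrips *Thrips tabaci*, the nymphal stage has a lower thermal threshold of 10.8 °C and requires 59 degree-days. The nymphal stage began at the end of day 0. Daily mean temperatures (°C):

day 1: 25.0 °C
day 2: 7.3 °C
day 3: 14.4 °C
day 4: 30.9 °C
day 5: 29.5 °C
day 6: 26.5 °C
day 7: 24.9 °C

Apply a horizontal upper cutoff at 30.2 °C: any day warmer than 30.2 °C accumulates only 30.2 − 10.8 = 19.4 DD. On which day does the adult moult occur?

day 6

Daily DD above 10.8 °C (capped at 19.4): 14.2, 0.0, 3.6, 19.4, 18.7, 15.7, 14.1.
Cumulative: 14.2, 14.2, 17.8, 37.2, 55.9, 71.6, 85.7.
The total first reaches 59 DD on day 6.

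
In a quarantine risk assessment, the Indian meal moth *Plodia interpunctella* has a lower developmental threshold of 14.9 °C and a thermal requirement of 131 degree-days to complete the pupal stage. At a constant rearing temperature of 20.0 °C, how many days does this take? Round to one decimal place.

25.7 days

Daily accumulation = 20.0 − 14.9 = 5.1 DD/day.
Duration = 131 / 5.1 = 25.686 ≈ 25.7 days.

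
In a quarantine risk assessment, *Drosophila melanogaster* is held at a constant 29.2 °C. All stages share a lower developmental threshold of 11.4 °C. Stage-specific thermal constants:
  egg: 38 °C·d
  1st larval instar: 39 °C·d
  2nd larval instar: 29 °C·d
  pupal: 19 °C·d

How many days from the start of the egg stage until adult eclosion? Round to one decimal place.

7.0 days

Daily accumulation at 29.2 °C = 29.2 − 11.4 = 17.8 DD/day.
Total K = 38 + 39 + 29 + 19 = 125 DD.
Total duration = 125 / 17.8 = 7.022 ≈ 7.0 days.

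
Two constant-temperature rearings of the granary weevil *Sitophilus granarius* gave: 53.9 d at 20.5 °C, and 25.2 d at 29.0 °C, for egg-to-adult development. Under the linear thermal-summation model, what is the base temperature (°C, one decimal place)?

13.0 °C

Linear rate model ⇒ the product D·(T − T_b) is constant across temperatures.
53.9·(20.5 − T_b) = 25.2·(29.0 − T_b)
T_b = (53.9·20.5 − 25.2·29.0) / (53.9 − 25.2) = 374.15 / 28.7 = 13.037 °C ≈ 13.0 °C.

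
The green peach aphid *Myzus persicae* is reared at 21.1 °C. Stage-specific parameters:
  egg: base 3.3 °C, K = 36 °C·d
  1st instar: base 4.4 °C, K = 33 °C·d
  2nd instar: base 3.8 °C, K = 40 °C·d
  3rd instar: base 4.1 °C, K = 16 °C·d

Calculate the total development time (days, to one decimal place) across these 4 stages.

7.3 days

egg: 36 / (21.1 − 3.3) = 36 / 17.8 = 2.022 d.
1st instar: 33 / (21.1 − 4.4) = 33 / 16.7 = 1.976 d.
2nd instar: 40 / (21.1 − 3.8) = 40 / 17.3 = 2.312 d.
3rd instar: 16 / (21.1 − 4.1) = 16 / 17.0 = 0.941 d.
Sum = 7.252 ≈ 7.3 days.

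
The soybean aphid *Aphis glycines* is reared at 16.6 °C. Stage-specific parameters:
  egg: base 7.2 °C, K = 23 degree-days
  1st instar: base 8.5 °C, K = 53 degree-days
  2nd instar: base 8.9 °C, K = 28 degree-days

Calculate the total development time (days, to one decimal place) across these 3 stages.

egg: 23 / (16.6 − 7.2) = 23 / 9.4 = 2.447 d.
1st instar: 53 / (16.6 − 8.5) = 53 / 8.1 = 6.543 d.
2nd instar: 28 / (16.6 − 8.9) = 28 / 7.7 = 3.636 d.
Sum = 12.626 ≈ 12.6 days.

12.6 days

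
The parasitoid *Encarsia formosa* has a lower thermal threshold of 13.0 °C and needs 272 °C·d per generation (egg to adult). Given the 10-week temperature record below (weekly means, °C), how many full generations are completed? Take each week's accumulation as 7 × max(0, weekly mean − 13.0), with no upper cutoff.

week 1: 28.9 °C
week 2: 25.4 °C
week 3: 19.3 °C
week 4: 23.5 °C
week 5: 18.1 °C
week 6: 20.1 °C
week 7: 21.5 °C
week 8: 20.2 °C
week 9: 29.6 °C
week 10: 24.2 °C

Weekly DD (7 × max(0, T̄ − 13.0)): 111.3, 86.8, 44.1, 73.5, 35.7, 49.7, 59.5, 50.4, 116.2, 78.4.
Season total = 705.6 DD.
Complete generations = ⌊705.6 / 272⌋ = 2.

2 generations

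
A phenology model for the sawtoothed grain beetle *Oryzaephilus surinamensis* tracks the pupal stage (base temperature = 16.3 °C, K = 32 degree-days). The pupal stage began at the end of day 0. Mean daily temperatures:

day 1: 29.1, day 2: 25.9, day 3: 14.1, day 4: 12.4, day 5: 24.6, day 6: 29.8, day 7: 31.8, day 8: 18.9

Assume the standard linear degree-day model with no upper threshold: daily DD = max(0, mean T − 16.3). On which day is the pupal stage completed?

day 6

Daily DD above 16.3 °C: 12.8, 9.6, 0.0, 0.0, 8.3, 13.5, 15.5, 2.6.
Cumulative: 12.8, 22.4, 22.4, 22.4, 30.7, 44.2, 59.7, 62.3.
The total first reaches 32 DD on day 6.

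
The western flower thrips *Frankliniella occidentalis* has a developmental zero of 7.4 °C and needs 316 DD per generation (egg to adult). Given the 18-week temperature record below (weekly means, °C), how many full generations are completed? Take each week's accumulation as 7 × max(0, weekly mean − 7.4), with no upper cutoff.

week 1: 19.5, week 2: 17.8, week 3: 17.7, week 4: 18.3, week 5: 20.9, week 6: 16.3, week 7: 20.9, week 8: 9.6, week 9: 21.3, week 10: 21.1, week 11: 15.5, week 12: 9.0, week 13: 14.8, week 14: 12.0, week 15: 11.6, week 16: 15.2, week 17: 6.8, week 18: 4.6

3 generations

Weekly DD (7 × max(0, T̄ − 7.4)): 84.7, 72.8, 72.1, 76.3, 94.5, 62.3, 94.5, 15.4, 97.3, 95.9, 56.7, 11.2, 51.8, 32.2, 29.4, 54.6, 0.0, 0.0.
Season total = 1001.7 DD.
Complete generations = ⌊1001.7 / 316⌋ = 3.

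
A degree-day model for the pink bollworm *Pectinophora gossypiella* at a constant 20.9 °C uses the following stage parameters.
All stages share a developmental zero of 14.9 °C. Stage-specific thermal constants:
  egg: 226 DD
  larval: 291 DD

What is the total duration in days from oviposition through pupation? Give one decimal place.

Daily accumulation at 20.9 °C = 20.9 − 14.9 = 6.0 DD/day.
Total K = 226 + 291 = 517 DD.
Total duration = 517 / 6.0 = 86.167 ≈ 86.2 days.

86.2 days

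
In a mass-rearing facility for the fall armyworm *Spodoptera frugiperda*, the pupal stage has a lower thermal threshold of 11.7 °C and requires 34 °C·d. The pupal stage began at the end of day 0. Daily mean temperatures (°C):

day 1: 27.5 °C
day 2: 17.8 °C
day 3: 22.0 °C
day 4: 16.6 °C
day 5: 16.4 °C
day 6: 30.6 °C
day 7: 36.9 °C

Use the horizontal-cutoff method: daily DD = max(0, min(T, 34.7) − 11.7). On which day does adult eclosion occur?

day 4

Daily DD above 11.7 °C (capped at 23.0): 15.8, 6.1, 10.3, 4.9, 4.7, 18.9, 23.0.
Cumulative: 15.8, 21.9, 32.2, 37.1, 41.8, 60.7, 83.7.
The total first reaches 34 DD on day 4.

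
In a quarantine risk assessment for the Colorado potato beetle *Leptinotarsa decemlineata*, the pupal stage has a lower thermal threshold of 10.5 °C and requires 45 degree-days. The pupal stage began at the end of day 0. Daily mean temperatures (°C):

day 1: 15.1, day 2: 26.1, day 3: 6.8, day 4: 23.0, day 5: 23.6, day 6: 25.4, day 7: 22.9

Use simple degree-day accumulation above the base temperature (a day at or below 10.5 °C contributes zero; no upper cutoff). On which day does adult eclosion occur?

day 5

Daily DD above 10.5 °C: 4.6, 15.6, 0.0, 12.5, 13.1, 14.9, 12.4.
Cumulative: 4.6, 20.2, 20.2, 32.7, 45.8, 60.7, 73.1.
The total first reaches 45 DD on day 5.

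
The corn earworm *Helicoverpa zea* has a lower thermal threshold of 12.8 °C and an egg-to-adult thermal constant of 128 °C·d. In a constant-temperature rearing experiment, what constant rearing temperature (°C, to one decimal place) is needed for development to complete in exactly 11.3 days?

Required daily accumulation = 128 / 11.3 = 11.327 DD/day.
T = T_base + 11.327 = 12.8 + 11.327 = 24.127 ≈ 24.1 °C.

24.1 °C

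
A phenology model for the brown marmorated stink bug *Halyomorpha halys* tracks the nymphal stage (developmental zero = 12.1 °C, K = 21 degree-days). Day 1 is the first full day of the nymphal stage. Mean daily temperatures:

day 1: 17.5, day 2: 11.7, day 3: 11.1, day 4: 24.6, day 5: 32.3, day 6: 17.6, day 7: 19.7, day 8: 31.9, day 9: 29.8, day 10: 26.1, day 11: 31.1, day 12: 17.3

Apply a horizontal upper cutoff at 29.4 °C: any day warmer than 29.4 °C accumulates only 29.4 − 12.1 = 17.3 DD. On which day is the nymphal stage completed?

Daily DD above 12.1 °C (capped at 17.3): 5.4, 0.0, 0.0, 12.5, 17.3, 5.5, 7.6, 17.3, 17.3, 14.0, 17.3, 5.2.
Cumulative: 5.4, 5.4, 5.4, 17.9, 35.2, 40.7, 48.3, 65.6, 82.9, 96.9, 114.2, 119.4.
The total first reaches 21 DD on day 5.

day 5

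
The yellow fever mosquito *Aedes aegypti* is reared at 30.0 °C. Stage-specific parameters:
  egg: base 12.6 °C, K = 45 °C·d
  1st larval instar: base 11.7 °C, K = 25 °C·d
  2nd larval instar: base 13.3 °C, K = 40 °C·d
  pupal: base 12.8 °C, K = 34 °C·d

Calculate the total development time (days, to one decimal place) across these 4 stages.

8.3 days

egg: 45 / (30.0 − 12.6) = 45 / 17.4 = 2.586 d.
1st larval instar: 25 / (30.0 − 11.7) = 25 / 18.3 = 1.366 d.
2nd larval instar: 40 / (30.0 − 13.3) = 40 / 16.7 = 2.395 d.
pupal: 34 / (30.0 − 12.8) = 34 / 17.2 = 1.977 d.
Sum = 8.324 ≈ 8.3 days.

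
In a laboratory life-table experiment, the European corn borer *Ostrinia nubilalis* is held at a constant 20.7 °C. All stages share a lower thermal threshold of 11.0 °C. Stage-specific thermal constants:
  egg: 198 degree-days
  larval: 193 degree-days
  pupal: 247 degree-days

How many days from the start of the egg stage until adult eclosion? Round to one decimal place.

Daily accumulation at 20.7 °C = 20.7 − 11.0 = 9.7 DD/day.
Total K = 198 + 193 + 247 = 638 DD.
Total duration = 638 / 9.7 = 65.773 ≈ 65.8 days.

65.8 days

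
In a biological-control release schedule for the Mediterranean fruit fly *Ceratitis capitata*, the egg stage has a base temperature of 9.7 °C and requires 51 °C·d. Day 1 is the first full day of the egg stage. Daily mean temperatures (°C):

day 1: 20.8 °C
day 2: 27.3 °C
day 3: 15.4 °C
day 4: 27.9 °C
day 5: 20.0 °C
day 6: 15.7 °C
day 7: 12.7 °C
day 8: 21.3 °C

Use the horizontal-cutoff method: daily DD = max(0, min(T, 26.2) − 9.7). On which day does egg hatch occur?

day 5

Daily DD above 9.7 °C (capped at 16.5): 11.1, 16.5, 5.7, 16.5, 10.3, 6.0, 3.0, 11.6.
Cumulative: 11.1, 27.6, 33.3, 49.8, 60.1, 66.1, 69.1, 80.7.
The total first reaches 51 DD on day 5.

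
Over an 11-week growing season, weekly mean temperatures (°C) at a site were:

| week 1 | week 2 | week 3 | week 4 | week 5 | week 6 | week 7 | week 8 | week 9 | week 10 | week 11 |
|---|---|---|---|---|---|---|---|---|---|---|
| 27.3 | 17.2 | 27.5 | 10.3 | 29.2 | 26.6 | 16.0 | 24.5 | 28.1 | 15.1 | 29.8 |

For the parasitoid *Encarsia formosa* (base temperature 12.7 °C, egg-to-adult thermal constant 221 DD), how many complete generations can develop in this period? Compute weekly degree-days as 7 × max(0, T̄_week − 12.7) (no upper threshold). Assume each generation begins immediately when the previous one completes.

Weekly DD (7 × max(0, T̄ − 12.7)): 102.2, 31.5, 103.6, 0.0, 115.5, 97.3, 23.1, 82.6, 107.8, 16.8, 119.7.
Season total = 800.1 DD.
Complete generations = ⌊800.1 / 221⌋ = 3.

3 generations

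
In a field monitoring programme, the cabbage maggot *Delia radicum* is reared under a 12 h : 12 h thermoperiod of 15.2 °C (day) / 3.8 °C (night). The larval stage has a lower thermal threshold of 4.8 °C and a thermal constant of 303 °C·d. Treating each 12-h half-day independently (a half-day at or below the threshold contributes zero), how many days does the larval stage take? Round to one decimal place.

Day half: max(0, 15.2 − 4.8) × 0.5 = 10.4 × 0.5 = 5.20 DD.
Night half: max(0, 3.8 − 4.8) × 0.5 = 0.0 × 0.5 = 0.00 DD.
Per 24 h: 5.20 DD/day.
Duration = 303 / 5.20 = 58.269 ≈ 58.3 days.

58.3 days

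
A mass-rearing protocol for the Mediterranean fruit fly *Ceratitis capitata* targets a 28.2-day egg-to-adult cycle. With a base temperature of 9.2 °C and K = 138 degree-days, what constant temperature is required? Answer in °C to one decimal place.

Required daily accumulation = 138 / 28.2 = 4.894 DD/day.
T = T_base + 4.894 = 9.2 + 4.894 = 14.094 ≈ 14.1 °C.

14.1 °C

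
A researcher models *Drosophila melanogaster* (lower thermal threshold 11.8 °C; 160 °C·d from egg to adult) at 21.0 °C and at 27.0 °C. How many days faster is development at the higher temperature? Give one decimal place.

At 21.0 °C: 160 / (21.0 − 11.8) = 160 / 9.2 = 17.391 d.
At 27.0 °C: 160 / (27.0 − 11.8) = 160 / 15.2 = 10.526 d.
Difference = |17.391 − 10.526| = 6.865 ≈ 6.9 days.

6.9 days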